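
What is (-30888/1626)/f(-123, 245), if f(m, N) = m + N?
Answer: -2574/16531 ≈ -0.15571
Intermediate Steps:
f(m, N) = N + m
(-30888/1626)/f(-123, 245) = (-30888/1626)/(245 - 123) = -30888*1/1626/122 = -5148/271*1/122 = -2574/16531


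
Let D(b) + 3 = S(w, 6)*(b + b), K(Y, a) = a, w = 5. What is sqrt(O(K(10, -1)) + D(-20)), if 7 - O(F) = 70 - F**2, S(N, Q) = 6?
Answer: I*sqrt(305) ≈ 17.464*I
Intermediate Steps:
D(b) = -3 + 12*b (D(b) = -3 + 6*(b + b) = -3 + 6*(2*b) = -3 + 12*b)
O(F) = -63 + F**2 (O(F) = 7 - (70 - F**2) = 7 + (-70 + F**2) = -63 + F**2)
sqrt(O(K(10, -1)) + D(-20)) = sqrt((-63 + (-1)**2) + (-3 + 12*(-20))) = sqrt((-63 + 1) + (-3 - 240)) = sqrt(-62 - 243) = sqrt(-305) = I*sqrt(305)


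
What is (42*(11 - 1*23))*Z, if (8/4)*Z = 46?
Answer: -11592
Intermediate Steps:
Z = 23 (Z = (½)*46 = 23)
(42*(11 - 1*23))*Z = (42*(11 - 1*23))*23 = (42*(11 - 23))*23 = (42*(-12))*23 = -504*23 = -11592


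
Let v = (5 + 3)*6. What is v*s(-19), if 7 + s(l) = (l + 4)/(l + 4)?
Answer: -288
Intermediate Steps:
v = 48 (v = 8*6 = 48)
s(l) = -6 (s(l) = -7 + (l + 4)/(l + 4) = -7 + (4 + l)/(4 + l) = -7 + 1 = -6)
v*s(-19) = 48*(-6) = -288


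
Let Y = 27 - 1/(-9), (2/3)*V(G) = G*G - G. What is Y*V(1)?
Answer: 0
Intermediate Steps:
V(G) = -3*G/2 + 3*G²/2 (V(G) = 3*(G*G - G)/2 = 3*(G² - G)/2 = -3*G/2 + 3*G²/2)
Y = 244/9 (Y = 27 - 1*(-⅑) = 27 + ⅑ = 244/9 ≈ 27.111)
Y*V(1) = 244*((3/2)*1*(-1 + 1))/9 = 244*((3/2)*1*0)/9 = (244/9)*0 = 0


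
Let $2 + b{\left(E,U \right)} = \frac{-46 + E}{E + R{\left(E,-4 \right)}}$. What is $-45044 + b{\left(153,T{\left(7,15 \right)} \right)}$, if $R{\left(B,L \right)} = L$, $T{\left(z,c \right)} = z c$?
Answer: $- \frac{6711747}{149} \approx -45045.0$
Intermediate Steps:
$T{\left(z,c \right)} = c z$
$b{\left(E,U \right)} = -2 + \frac{-46 + E}{-4 + E}$ ($b{\left(E,U \right)} = -2 + \frac{-46 + E}{E - 4} = -2 + \frac{-46 + E}{-4 + E}$)
$-45044 + b{\left(153,T{\left(7,15 \right)} \right)} = -45044 + \frac{-38 - 153}{-4 + 153} = -45044 + \frac{-38 - 153}{149} = -45044 + \frac{1}{149} \left(-191\right) = -45044 - \frac{191}{149} = - \frac{6711747}{149}$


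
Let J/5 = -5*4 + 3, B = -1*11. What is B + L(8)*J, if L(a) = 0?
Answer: -11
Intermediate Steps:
B = -11
J = -85 (J = 5*(-5*4 + 3) = 5*(-20 + 3) = 5*(-17) = -85)
B + L(8)*J = -11 + 0*(-85) = -11 + 0 = -11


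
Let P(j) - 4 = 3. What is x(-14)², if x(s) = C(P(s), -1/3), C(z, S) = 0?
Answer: 0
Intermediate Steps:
P(j) = 7 (P(j) = 4 + 3 = 7)
x(s) = 0
x(-14)² = 0² = 0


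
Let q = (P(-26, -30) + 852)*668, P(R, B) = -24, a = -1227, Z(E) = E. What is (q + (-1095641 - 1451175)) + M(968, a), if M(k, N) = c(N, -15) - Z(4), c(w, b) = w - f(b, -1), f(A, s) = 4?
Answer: -1994947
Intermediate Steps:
c(w, b) = -4 + w (c(w, b) = w - 1*4 = w - 4 = -4 + w)
M(k, N) = -8 + N (M(k, N) = (-4 + N) - 1*4 = (-4 + N) - 4 = -8 + N)
q = 553104 (q = (-24 + 852)*668 = 828*668 = 553104)
(q + (-1095641 - 1451175)) + M(968, a) = (553104 + (-1095641 - 1451175)) + (-8 - 1227) = (553104 - 2546816) - 1235 = -1993712 - 1235 = -1994947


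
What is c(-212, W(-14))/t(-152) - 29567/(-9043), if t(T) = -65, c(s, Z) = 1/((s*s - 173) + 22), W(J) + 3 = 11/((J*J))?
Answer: 86085641972/26329101435 ≈ 3.2696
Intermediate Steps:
W(J) = -3 + 11/J**2 (W(J) = -3 + 11/((J*J)) = -3 + 11/(J**2) = -3 + 11/J**2)
c(s, Z) = 1/(-151 + s**2) (c(s, Z) = 1/((s**2 - 173) + 22) = 1/((-173 + s**2) + 22) = 1/(-151 + s**2))
c(-212, W(-14))/t(-152) - 29567/(-9043) = 1/(-151 + (-212)**2*(-65)) - 29567/(-9043) = -1/65/(-151 + 44944) - 29567*(-1/9043) = -1/65/44793 + 29567/9043 = (1/44793)*(-1/65) + 29567/9043 = -1/2911545 + 29567/9043 = 86085641972/26329101435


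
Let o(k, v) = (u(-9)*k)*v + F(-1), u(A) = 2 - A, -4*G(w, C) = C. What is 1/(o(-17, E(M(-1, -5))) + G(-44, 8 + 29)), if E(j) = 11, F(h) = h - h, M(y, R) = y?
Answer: -4/8265 ≈ -0.00048397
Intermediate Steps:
F(h) = 0
G(w, C) = -C/4
o(k, v) = 11*k*v (o(k, v) = ((2 - 1*(-9))*k)*v + 0 = ((2 + 9)*k)*v + 0 = (11*k)*v + 0 = 11*k*v + 0 = 11*k*v)
1/(o(-17, E(M(-1, -5))) + G(-44, 8 + 29)) = 1/(11*(-17)*11 - (8 + 29)/4) = 1/(-2057 - 1/4*37) = 1/(-2057 - 37/4) = 1/(-8265/4) = -4/8265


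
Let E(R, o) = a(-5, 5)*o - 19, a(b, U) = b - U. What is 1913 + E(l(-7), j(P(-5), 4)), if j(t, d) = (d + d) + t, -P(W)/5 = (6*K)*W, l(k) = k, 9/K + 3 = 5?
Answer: -4936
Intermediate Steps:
K = 9/2 (K = 9/(-3 + 5) = 9/2 ≈ 4.5000)
P(W) = -135*W (P(W) = -5*6*(9/2)*W = -135*W)
j(t, d) = t + 2*d (j(t, d) = 2*d + t = t + 2*d)
E(R, o) = -19 - 10*o (E(R, o) = (-5 - 1*5)*o - 19 = (-5 - 5)*o - 19 = -10*o - 19 = -19 - 10*o)
1913 + E(l(-7), j(P(-5), 4)) = 1913 + (-19 - 10*(-135*(-5) + 2*4)) = 1913 + (-19 - 10*(675 + 8)) = 1913 + (-19 - 10*683) = 1913 + (-19 - 6830) = 1913 - 6849 = -4936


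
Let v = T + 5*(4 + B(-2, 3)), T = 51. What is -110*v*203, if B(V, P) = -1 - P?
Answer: -1138830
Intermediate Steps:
v = 51 (v = 51 + 5*(4 + (-1 - 1*3)) = 51 + 5*(4 + (-1 - 3)) = 51 + 5*(4 - 4) = 51 + 5*0 = 51 + 0 = 51)
-110*v*203 = -110*51*203 = -5610*203 = -1138830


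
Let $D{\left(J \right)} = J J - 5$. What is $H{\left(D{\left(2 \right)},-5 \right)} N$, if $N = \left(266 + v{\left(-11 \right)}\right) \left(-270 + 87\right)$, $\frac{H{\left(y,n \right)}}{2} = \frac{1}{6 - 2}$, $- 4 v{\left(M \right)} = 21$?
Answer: $- \frac{190869}{8} \approx -23859.0$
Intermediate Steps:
$v{\left(M \right)} = - \frac{21}{4}$ ($v{\left(M \right)} = \left(- \frac{1}{4}\right) 21 = - \frac{21}{4}$)
$D{\left(J \right)} = -5 + J^{2}$ ($D{\left(J \right)} = J^{2} - 5 = -5 + J^{2}$)
$H{\left(y,n \right)} = \frac{1}{2}$ ($H{\left(y,n \right)} = \frac{2}{6 - 2} = \frac{2}{4} = 2 \cdot \frac{1}{4} = \frac{1}{2}$)
$N = - \frac{190869}{4}$ ($N = \left(266 - \frac{21}{4}\right) \left(-270 + 87\right) = \frac{1043}{4} \left(-183\right) = - \frac{190869}{4} \approx -47717.0$)
$H{\left(D{\left(2 \right)},-5 \right)} N = \frac{1}{2} \left(- \frac{190869}{4}\right) = - \frac{190869}{8}$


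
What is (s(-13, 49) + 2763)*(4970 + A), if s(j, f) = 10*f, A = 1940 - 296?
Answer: 21515342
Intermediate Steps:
A = 1644
(s(-13, 49) + 2763)*(4970 + A) = (10*49 + 2763)*(4970 + 1644) = (490 + 2763)*6614 = 3253*6614 = 21515342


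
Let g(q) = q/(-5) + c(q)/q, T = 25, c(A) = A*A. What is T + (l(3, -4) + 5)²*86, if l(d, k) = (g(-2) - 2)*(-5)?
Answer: 45519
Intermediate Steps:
c(A) = A²
g(q) = 4*q/5 (g(q) = q/(-5) + q²/q = q*(-⅕) + q = -q/5 + q = 4*q/5)
l(d, k) = 18 (l(d, k) = ((⅘)*(-2) - 2)*(-5) = (-8/5 - 2)*(-5) = -18/5*(-5) = 18)
T + (l(3, -4) + 5)²*86 = 25 + (18 + 5)²*86 = 25 + 23²*86 = 25 + 529*86 = 25 + 45494 = 45519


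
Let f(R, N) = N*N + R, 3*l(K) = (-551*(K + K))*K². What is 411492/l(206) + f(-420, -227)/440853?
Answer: 122953342459565/1061737275392724 ≈ 0.11580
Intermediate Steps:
l(K) = -1102*K³/3 (l(K) = ((-551*(K + K))*K²)/3 = ((-1102*K)*K²)/3 = (-1102*K³)/3 = -1102*K³/3)
f(R, N) = R + N² (f(R, N) = N² + R = R + N²)
411492/l(206) + f(-420, -227)/440853 = 411492/((-1102/3*206³)) + (-420 + (-227)²)/440853 = 411492/((-1102/3*8741816)) + (-420 + 51529)*(1/440853) = 411492/(-9633481232/3) + 51109*(1/440853) = 411492*(-3/9633481232) + 51109/440853 = -308619/2408370308 + 51109/440853 = 122953342459565/1061737275392724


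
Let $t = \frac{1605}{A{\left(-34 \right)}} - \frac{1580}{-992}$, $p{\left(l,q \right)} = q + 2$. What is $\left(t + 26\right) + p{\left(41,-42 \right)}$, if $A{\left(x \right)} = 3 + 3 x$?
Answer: $- \frac{234221}{8184} \approx -28.619$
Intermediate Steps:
$p{\left(l,q \right)} = 2 + q$
$t = - \frac{119645}{8184}$ ($t = \frac{1605}{3 + 3 \left(-34\right)} - \frac{1580}{-992} = \frac{1605}{3 - 102} - - \frac{395}{248} = \frac{1605}{-99} + \frac{395}{248} = 1605 \left(- \frac{1}{99}\right) + \frac{395}{248} = - \frac{535}{33} + \frac{395}{248} = - \frac{119645}{8184} \approx -14.619$)
$\left(t + 26\right) + p{\left(41,-42 \right)} = \left(- \frac{119645}{8184} + 26\right) + \left(2 - 42\right) = \frac{93139}{8184} - 40 = - \frac{234221}{8184}$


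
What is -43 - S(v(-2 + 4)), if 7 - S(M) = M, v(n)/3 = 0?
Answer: -50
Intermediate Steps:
v(n) = 0 (v(n) = 3*0 = 0)
S(M) = 7 - M
-43 - S(v(-2 + 4)) = -43 - (7 - 1*0) = -43 - (7 + 0) = -43 - 1*7 = -43 - 7 = -50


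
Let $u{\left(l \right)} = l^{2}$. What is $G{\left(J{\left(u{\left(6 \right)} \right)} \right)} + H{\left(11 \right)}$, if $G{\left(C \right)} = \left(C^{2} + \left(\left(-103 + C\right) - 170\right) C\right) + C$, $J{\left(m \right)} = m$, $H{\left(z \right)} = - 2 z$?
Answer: $-7222$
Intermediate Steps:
$G{\left(C \right)} = C + C^{2} + C \left(-273 + C\right)$ ($G{\left(C \right)} = \left(C^{2} + \left(-273 + C\right) C\right) + C = \left(C^{2} + C \left(-273 + C\right)\right) + C = C + C^{2} + C \left(-273 + C\right)$)
$G{\left(J{\left(u{\left(6 \right)} \right)} \right)} + H{\left(11 \right)} = 2 \cdot 6^{2} \left(-136 + 6^{2}\right) - 22 = 2 \cdot 36 \left(-136 + 36\right) - 22 = 2 \cdot 36 \left(-100\right) - 22 = -7200 - 22 = -7222$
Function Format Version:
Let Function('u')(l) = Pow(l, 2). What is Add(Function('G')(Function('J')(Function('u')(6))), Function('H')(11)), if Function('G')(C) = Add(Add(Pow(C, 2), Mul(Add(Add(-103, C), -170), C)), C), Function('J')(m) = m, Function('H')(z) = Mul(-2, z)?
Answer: -7222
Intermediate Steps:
Function('G')(C) = Add(C, Pow(C, 2), Mul(C, Add(-273, C))) (Function('G')(C) = Add(Add(Pow(C, 2), Mul(Add(-273, C), C)), C) = Add(Add(Pow(C, 2), Mul(C, Add(-273, C))), C) = Add(C, Pow(C, 2), Mul(C, Add(-273, C))))
Add(Function('G')(Function('J')(Function('u')(6))), Function('H')(11)) = Add(Mul(2, Pow(6, 2), Add(-136, Pow(6, 2))), Mul(-2, 11)) = Add(Mul(2, 36, Add(-136, 36)), -22) = Add(Mul(2, 36, -100), -22) = Add(-7200, -22) = -7222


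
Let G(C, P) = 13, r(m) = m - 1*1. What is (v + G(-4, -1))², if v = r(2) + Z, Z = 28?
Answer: 1764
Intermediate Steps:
r(m) = -1 + m (r(m) = m - 1 = -1 + m)
v = 29 (v = (-1 + 2) + 28 = 1 + 28 = 29)
(v + G(-4, -1))² = (29 + 13)² = 42² = 1764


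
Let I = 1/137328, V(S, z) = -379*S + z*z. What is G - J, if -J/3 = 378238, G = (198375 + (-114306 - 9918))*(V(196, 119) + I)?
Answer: -204025731216867/45776 ≈ -4.4570e+9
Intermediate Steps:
V(S, z) = z**2 - 379*S (V(S, z) = -379*S + z**2 = z**2 - 379*S)
I = 1/137328 ≈ 7.2818e-6
G = -204077673884931/45776 (G = (198375 + (-114306 - 9918))*((119**2 - 379*196) + 1/137328) = (198375 - 124224)*((14161 - 74284) + 1/137328) = 74151*(-60123 + 1/137328) = 74151*(-8256571343/137328) = -204077673884931/45776 ≈ -4.4582e+9)
J = -1134714 (J = -3*378238 = -1134714)
G - J = -204077673884931/45776 - 1*(-1134714) = -204077673884931/45776 + 1134714 = -204025731216867/45776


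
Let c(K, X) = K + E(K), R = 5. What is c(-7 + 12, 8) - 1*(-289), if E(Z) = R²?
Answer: 319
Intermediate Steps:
E(Z) = 25 (E(Z) = 5² = 25)
c(K, X) = 25 + K (c(K, X) = K + 25 = 25 + K)
c(-7 + 12, 8) - 1*(-289) = (25 + (-7 + 12)) - 1*(-289) = (25 + 5) + 289 = 30 + 289 = 319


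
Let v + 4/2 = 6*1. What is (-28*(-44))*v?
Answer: 4928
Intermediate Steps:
v = 4 (v = -2 + 6*1 = -2 + 6 = 4)
(-28*(-44))*v = -28*(-44)*4 = 1232*4 = 4928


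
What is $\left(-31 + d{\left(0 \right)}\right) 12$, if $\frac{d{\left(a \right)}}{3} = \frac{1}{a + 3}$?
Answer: $-360$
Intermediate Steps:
$d{\left(a \right)} = \frac{3}{3 + a}$ ($d{\left(a \right)} = \frac{3}{a + 3} = \frac{3}{3 + a}$)
$\left(-31 + d{\left(0 \right)}\right) 12 = \left(-31 + \frac{3}{3 + 0}\right) 12 = \left(-31 + \frac{3}{3}\right) 12 = \left(-31 + 3 \cdot \frac{1}{3}\right) 12 = \left(-31 + 1\right) 12 = \left(-30\right) 12 = -360$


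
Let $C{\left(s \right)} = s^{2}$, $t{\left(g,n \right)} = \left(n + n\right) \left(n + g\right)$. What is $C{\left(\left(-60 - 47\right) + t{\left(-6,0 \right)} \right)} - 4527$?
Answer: $6922$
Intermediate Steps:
$t{\left(g,n \right)} = 2 n \left(g + n\right)$
$C{\left(\left(-60 - 47\right) + t{\left(-6,0 \right)} \right)} - 4527 = \left(\left(-60 - 47\right) + 2 \cdot 0 \left(-6 + 0\right)\right)^{2} - 4527 = \left(-107 + 2 \cdot 0 \left(-6\right)\right)^{2} - 4527 = \left(-107 + 0\right)^{2} - 4527 = \left(-107\right)^{2} - 4527 = 11449 - 4527 = 6922$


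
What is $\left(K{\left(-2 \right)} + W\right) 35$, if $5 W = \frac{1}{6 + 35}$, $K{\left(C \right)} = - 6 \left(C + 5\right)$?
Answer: $- \frac{25823}{41} \approx -629.83$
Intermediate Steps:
$K{\left(C \right)} = -30 - 6 C$ ($K{\left(C \right)} = - 6 \left(5 + C\right) = -30 - 6 C$)
$W = \frac{1}{205}$ ($W = \frac{1}{5 \left(6 + 35\right)} = \frac{1}{5 \cdot 41} = \frac{1}{5} \cdot \frac{1}{41} = \frac{1}{205} \approx 0.0048781$)
$\left(K{\left(-2 \right)} + W\right) 35 = \left(\left(-30 - -12\right) + \frac{1}{205}\right) 35 = \left(\left(-30 + 12\right) + \frac{1}{205}\right) 35 = \left(-18 + \frac{1}{205}\right) 35 = \left(- \frac{3689}{205}\right) 35 = - \frac{25823}{41}$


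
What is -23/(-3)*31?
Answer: 713/3 ≈ 237.67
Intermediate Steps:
-23/(-3)*31 = -23*(-⅓)*31 = (23/3)*31 = 713/3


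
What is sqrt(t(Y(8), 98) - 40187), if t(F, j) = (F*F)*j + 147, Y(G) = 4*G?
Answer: 2*sqrt(15078) ≈ 245.58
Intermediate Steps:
t(F, j) = 147 + j*F**2 (t(F, j) = F**2*j + 147 = j*F**2 + 147 = 147 + j*F**2)
sqrt(t(Y(8), 98) - 40187) = sqrt((147 + 98*(4*8)**2) - 40187) = sqrt((147 + 98*32**2) - 40187) = sqrt((147 + 98*1024) - 40187) = sqrt((147 + 100352) - 40187) = sqrt(100499 - 40187) = sqrt(60312) = 2*sqrt(15078)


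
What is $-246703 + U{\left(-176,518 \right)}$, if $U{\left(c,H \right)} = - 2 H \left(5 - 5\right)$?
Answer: $-246703$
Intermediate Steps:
$U{\left(c,H \right)} = 0$ ($U{\left(c,H \right)} = - 2 H 0 = 0$)
$-246703 + U{\left(-176,518 \right)} = -246703 + 0 = -246703$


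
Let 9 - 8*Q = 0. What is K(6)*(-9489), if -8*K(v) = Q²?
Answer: 768609/512 ≈ 1501.2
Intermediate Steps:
Q = 9/8 (Q = 9/8 - ⅛*0 = 9/8 + 0 = 9/8 ≈ 1.1250)
K(v) = -81/512 (K(v) = -(9/8)²/8 = -⅛*81/64 = -81/512)
K(6)*(-9489) = -81/512*(-9489) = 768609/512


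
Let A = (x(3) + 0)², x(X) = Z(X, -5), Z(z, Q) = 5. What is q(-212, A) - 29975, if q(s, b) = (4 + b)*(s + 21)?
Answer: -35514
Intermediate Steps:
x(X) = 5
A = 25 (A = (5 + 0)² = 5² = 25)
q(s, b) = (4 + b)*(21 + s)
q(-212, A) - 29975 = (84 + 4*(-212) + 21*25 + 25*(-212)) - 29975 = (84 - 848 + 525 - 5300) - 29975 = -5539 - 29975 = -35514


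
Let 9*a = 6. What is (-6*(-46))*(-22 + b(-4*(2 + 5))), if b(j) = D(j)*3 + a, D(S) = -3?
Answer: -8372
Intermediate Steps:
a = ⅔ (a = (⅑)*6 = ⅔ ≈ 0.66667)
b(j) = -25/3 (b(j) = -3*3 + ⅔ = -9 + ⅔ = -25/3)
(-6*(-46))*(-22 + b(-4*(2 + 5))) = (-6*(-46))*(-22 - 25/3) = 276*(-91/3) = -8372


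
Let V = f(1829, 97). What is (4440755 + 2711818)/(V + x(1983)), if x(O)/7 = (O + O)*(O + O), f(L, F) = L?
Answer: 7152573/110105921 ≈ 0.064961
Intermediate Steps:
x(O) = 28*O**2 (x(O) = 7*((O + O)*(O + O)) = 7*((2*O)*(2*O)) = 7*(4*O**2) = 28*O**2)
V = 1829
(4440755 + 2711818)/(V + x(1983)) = (4440755 + 2711818)/(1829 + 28*1983**2) = 7152573/(1829 + 28*3932289) = 7152573/(1829 + 110104092) = 7152573/110105921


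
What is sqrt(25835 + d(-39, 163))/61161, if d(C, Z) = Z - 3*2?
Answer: 2*sqrt(2)/1073 ≈ 0.0026360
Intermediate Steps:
d(C, Z) = -6 + Z (d(C, Z) = Z - 6 = -6 + Z)
sqrt(25835 + d(-39, 163))/61161 = sqrt(25835 + (-6 + 163))/61161 = sqrt(25835 + 157)*(1/61161) = sqrt(25992)*(1/61161) = (114*sqrt(2))*(1/61161) = 2*sqrt(2)/1073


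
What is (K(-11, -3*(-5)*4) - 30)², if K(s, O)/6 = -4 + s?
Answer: 14400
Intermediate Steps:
K(s, O) = -24 + 6*s (K(s, O) = 6*(-4 + s) = -24 + 6*s)
(K(-11, -3*(-5)*4) - 30)² = ((-24 + 6*(-11)) - 30)² = ((-24 - 66) - 30)² = (-90 - 30)² = (-120)² = 14400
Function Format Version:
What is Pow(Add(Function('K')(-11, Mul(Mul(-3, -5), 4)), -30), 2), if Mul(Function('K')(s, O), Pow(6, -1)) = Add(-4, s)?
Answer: 14400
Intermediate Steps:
Function('K')(s, O) = Add(-24, Mul(6, s)) (Function('K')(s, O) = Mul(6, Add(-4, s)) = Add(-24, Mul(6, s)))
Pow(Add(Function('K')(-11, Mul(Mul(-3, -5), 4)), -30), 2) = Pow(Add(Add(-24, Mul(6, -11)), -30), 2) = Pow(Add(Add(-24, -66), -30), 2) = Pow(Add(-90, -30), 2) = Pow(-120, 2) = 14400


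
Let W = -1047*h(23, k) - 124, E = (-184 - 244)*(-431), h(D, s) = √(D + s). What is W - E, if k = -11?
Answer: -184592 - 2094*√3 ≈ -1.8822e+5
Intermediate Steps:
E = 184468 (E = -428*(-431) = 184468)
W = -124 - 2094*√3 (W = -1047*√(23 - 11) - 124 = -2094*√3 - 124 = -124 - 2094*√3 ≈ -3750.9)
W - E = (-124 - 2094*√3) - 1*184468 = (-124 - 2094*√3) - 184468 = -184592 - 2094*√3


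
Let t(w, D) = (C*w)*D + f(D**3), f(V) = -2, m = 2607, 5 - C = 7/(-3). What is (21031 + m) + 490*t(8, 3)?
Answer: 108898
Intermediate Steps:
C = 22/3 (C = 5 - 7/(-3) = 5 - 7*(-1)/3 = 5 - 1*(-7/3) = 5 + 7/3 = 22/3 ≈ 7.3333)
t(w, D) = -2 + 22*D*w/3 (t(w, D) = (22*w/3)*D - 2 = 22*D*w/3 - 2 = -2 + 22*D*w/3)
(21031 + m) + 490*t(8, 3) = (21031 + 2607) + 490*(-2 + (22/3)*3*8) = 23638 + 490*(-2 + 176) = 23638 + 490*174 = 23638 + 85260 = 108898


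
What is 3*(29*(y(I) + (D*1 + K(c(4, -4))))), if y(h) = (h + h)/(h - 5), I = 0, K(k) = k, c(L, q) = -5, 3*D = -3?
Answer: -522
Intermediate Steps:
D = -1 (D = (⅓)*(-3) = -1)
y(h) = 2*h/(-5 + h) (y(h) = (2*h)/(-5 + h) = 2*h/(-5 + h))
3*(29*(y(I) + (D*1 + K(c(4, -4))))) = 3*(29*(2*0/(-5 + 0) + (-1*1 - 5))) = 3*(29*(2*0/(-5) + (-1 - 5))) = 3*(29*(2*0*(-⅕) - 6)) = 3*(29*(0 - 6)) = 3*(29*(-6)) = 3*(-174) = -522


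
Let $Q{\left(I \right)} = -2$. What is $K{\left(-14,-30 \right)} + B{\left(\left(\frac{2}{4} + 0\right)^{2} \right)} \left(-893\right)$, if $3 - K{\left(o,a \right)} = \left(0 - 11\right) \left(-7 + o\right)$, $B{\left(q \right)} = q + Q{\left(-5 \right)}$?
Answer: $\frac{5339}{4} \approx 1334.8$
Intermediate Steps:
$B{\left(q \right)} = -2 + q$ ($B{\left(q \right)} = q - 2 = -2 + q$)
$K{\left(o,a \right)} = -74 + 11 o$ ($K{\left(o,a \right)} = 3 - \left(0 - 11\right) \left(-7 + o\right) = 3 - - 11 \left(-7 + o\right) = 3 - \left(77 - 11 o\right) = 3 + \left(-77 + 11 o\right) = -74 + 11 o$)
$K{\left(-14,-30 \right)} + B{\left(\left(\frac{2}{4} + 0\right)^{2} \right)} \left(-893\right) = \left(-74 + 11 \left(-14\right)\right) + \left(-2 + \left(\frac{2}{4} + 0\right)^{2}\right) \left(-893\right) = \left(-74 - 154\right) + \left(-2 + \left(2 \cdot \frac{1}{4} + 0\right)^{2}\right) \left(-893\right) = -228 + \left(-2 + \left(\frac{1}{2} + 0\right)^{2}\right) \left(-893\right) = -228 + \left(-2 + \left(\frac{1}{2}\right)^{2}\right) \left(-893\right) = -228 + \left(-2 + \frac{1}{4}\right) \left(-893\right) = -228 - - \frac{6251}{4} = -228 + \frac{6251}{4} = \frac{5339}{4}$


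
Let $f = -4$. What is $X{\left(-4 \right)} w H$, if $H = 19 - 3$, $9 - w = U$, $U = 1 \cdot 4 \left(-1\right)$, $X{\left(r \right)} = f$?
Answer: $-832$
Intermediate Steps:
$X{\left(r \right)} = -4$
$U = -4$ ($U = 4 \left(-1\right) = -4$)
$w = 13$ ($w = 9 - -4 = 9 + 4 = 13$)
$H = 16$
$X{\left(-4 \right)} w H = \left(-4\right) 13 \cdot 16 = \left(-52\right) 16 = -832$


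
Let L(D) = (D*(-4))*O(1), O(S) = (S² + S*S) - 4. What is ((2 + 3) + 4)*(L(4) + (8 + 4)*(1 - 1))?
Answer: 288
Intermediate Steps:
O(S) = -4 + 2*S² (O(S) = (S² + S²) - 4 = 2*S² - 4 = -4 + 2*S²)
L(D) = 8*D (L(D) = (D*(-4))*(-4 + 2*1²) = (-4*D)*(-4 + 2*1) = (-4*D)*(-4 + 2) = -4*D*(-2) = 8*D)
((2 + 3) + 4)*(L(4) + (8 + 4)*(1 - 1)) = ((2 + 3) + 4)*(8*4 + (8 + 4)*(1 - 1)) = (5 + 4)*(32 + 12*0) = 9*(32 + 0) = 9*32 = 288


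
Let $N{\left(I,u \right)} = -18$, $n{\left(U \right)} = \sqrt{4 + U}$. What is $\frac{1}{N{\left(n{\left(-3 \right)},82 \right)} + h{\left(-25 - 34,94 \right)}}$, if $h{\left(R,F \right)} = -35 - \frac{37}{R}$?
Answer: $- \frac{59}{3090} \approx -0.019094$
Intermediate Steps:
$\frac{1}{N{\left(n{\left(-3 \right)},82 \right)} + h{\left(-25 - 34,94 \right)}} = \frac{1}{-18 - \left(35 + \frac{37}{-25 - 34}\right)} = \frac{1}{-18 - \left(35 + \frac{37}{-59}\right)} = \frac{1}{-18 - \frac{2028}{59}} = \frac{1}{- \frac{3090}{59}} = - \frac{59}{3090}$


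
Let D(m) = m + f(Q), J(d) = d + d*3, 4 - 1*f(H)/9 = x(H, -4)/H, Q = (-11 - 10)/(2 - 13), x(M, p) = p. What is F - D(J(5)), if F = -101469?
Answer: -710807/7 ≈ -1.0154e+5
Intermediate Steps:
Q = 21/11 (Q = -21/(-11) = -21*(-1/11) = 21/11 ≈ 1.9091)
f(H) = 36 + 36/H (f(H) = 36 - (-36)/H = 36 + 36/H)
J(d) = 4*d (J(d) = d + 3*d = 4*d)
D(m) = 384/7 + m (D(m) = m + (36 + 36/(21/11)) = m + (36 + 36*(11/21)) = m + (36 + 132/7) = m + 384/7 = 384/7 + m)
F - D(J(5)) = -101469 - (384/7 + 4*5) = -101469 - (384/7 + 20) = -101469 - 1*524/7 = -101469 - 524/7 = -710807/7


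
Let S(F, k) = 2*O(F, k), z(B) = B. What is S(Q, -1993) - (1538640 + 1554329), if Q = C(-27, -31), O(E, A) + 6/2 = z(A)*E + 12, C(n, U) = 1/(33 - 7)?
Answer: -40210356/13 ≈ -3.0931e+6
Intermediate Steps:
C(n, U) = 1/26
O(E, A) = 9 + A*E (O(E, A) = -3 + (A*E + 12) = -3 + (12 + A*E) = 9 + A*E)
Q = 1/26 ≈ 0.038462
S(F, k) = 18 + 2*F*k (S(F, k) = 2*(9 + k*F) = 2*(9 + F*k) = 18 + 2*F*k)
S(Q, -1993) - (1538640 + 1554329) = (18 + 2*(1/26)*(-1993)) - (1538640 + 1554329) = (18 - 1993/13) - 1*3092969 = -1759/13 - 3092969 = -40210356/13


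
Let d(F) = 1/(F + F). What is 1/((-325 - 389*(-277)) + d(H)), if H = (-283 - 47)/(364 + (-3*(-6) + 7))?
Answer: 660/70902091 ≈ 9.3086e-6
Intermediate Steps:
H = -330/389 (H = -330/(364 + (18 + 7)) = -330/(364 + 25) = -330/389 ≈ -0.84833)
d(F) = 1/(2*F)
1/((-325 - 389*(-277)) + d(H)) = 1/((-325 - 389*(-277)) + 1/(2*(-330/389))) = 1/((-325 + 107753) + (½)*(-389/330)) = 1/(107428 - 389/660) = 1/(70902091/660) = 660/70902091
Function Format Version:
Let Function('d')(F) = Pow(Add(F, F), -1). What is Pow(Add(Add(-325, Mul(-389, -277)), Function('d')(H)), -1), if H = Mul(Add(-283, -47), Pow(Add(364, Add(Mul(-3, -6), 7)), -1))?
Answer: Rational(660, 70902091) ≈ 9.3086e-6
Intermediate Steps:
H = Rational(-330, 389) (H = Mul(-330, Pow(Add(364, Add(18, 7)), -1)) = Mul(-330, Pow(Add(364, 25), -1)) = Mul(-330, Pow(389, -1)) = Mul(-330, Rational(1, 389)) = Rational(-330, 389) ≈ -0.84833)
Function('d')(F) = Mul(Rational(1, 2), Pow(F, -1)) (Function('d')(F) = Pow(Mul(2, F), -1) = Mul(Rational(1, 2), Pow(F, -1)))
Pow(Add(Add(-325, Mul(-389, -277)), Function('d')(H)), -1) = Pow(Add(Add(-325, Mul(-389, -277)), Mul(Rational(1, 2), Pow(Rational(-330, 389), -1))), -1) = Pow(Add(Add(-325, 107753), Mul(Rational(1, 2), Rational(-389, 330))), -1) = Pow(Add(107428, Rational(-389, 660)), -1) = Pow(Rational(70902091, 660), -1) = Rational(660, 70902091)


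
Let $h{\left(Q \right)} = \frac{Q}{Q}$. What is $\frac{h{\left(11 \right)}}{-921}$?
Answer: $- \frac{1}{921} \approx -0.0010858$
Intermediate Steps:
$h{\left(Q \right)} = 1$
$\frac{h{\left(11 \right)}}{-921} = 1 \frac{1}{-921} = 1 \left(- \frac{1}{921}\right) = - \frac{1}{921}$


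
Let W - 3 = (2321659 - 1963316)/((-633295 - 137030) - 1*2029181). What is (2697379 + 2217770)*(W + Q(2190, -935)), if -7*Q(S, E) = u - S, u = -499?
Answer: 37277241340760991/19596542 ≈ 1.9022e+9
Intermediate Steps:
Q(S, E) = 499/7 + S/7 (Q(S, E) = -(-499 - S)/7 = 499/7 + S/7)
W = 8040175/2799506 (W = 3 + (2321659 - 1963316)/((-633295 - 137030) - 1*2029181) = 3 + 358343/(-770325 - 2029181) = 3 + 358343/(-2799506) = 3 + 358343*(-1/2799506) = 3 - 358343/2799506 = 8040175/2799506 ≈ 2.8720)
(2697379 + 2217770)*(W + Q(2190, -935)) = (2697379 + 2217770)*(8040175/2799506 + (499/7 + (⅐)*2190)) = 4915149*(8040175/2799506 + (499/7 + 2190/7)) = 4915149*(8040175/2799506 + 2689/7) = 4915149*(7584152859/19596542) = 37277241340760991/19596542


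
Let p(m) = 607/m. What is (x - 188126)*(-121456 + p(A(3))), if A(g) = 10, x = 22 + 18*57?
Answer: 113551949667/5 ≈ 2.2710e+10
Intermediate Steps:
x = 1048 (x = 22 + 1026 = 1048)
(x - 188126)*(-121456 + p(A(3))) = (1048 - 188126)*(-121456 + 607/10) = -187078*(-121456 + 607*(1/10)) = -187078*(-121456 + 607/10) = -187078*(-1213953/10) = 113551949667/5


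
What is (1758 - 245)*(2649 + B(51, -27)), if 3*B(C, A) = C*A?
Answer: 3313470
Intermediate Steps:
B(C, A) = A*C/3 (B(C, A) = (C*A)/3 = (A*C)/3 = A*C/3)
(1758 - 245)*(2649 + B(51, -27)) = (1758 - 245)*(2649 + (⅓)*(-27)*51) = 1513*(2649 - 459) = 1513*2190 = 3313470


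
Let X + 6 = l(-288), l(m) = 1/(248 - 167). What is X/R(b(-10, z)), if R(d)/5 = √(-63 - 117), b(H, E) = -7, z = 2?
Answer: 97*I*√5/2430 ≈ 0.089259*I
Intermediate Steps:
l(m) = 1/81
X = -485/81 (X = -6 + 1/81 = -485/81 ≈ -5.9877)
R(d) = 30*I*√5 (R(d) = 5*√(-63 - 117) = 5*√(-180) = 5*(6*I*√5) = 30*I*√5)
X/R(b(-10, z)) = -485*(-I*√5/150)/81 = -(-97)*I*√5/2430 = 97*I*√5/2430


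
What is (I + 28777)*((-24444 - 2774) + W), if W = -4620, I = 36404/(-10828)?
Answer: -2479869397444/2707 ≈ -9.1609e+8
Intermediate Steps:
I = -9101/2707 (I = 36404*(-1/10828) = -9101/2707 ≈ -3.3620)
(I + 28777)*((-24444 - 2774) + W) = (-9101/2707 + 28777)*((-24444 - 2774) - 4620) = 77890238*(-27218 - 4620)/2707 = (77890238/2707)*(-31838) = -2479869397444/2707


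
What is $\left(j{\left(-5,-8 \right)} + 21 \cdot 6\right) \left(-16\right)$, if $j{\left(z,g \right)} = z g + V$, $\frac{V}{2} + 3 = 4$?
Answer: $-2688$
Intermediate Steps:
$V = 2$ ($V = -6 + 2 \cdot 4 = -6 + 8 = 2$)
$j{\left(z,g \right)} = 2 + g z$ ($j{\left(z,g \right)} = z g + 2 = g z + 2 = 2 + g z$)
$\left(j{\left(-5,-8 \right)} + 21 \cdot 6\right) \left(-16\right) = \left(\left(2 - -40\right) + 21 \cdot 6\right) \left(-16\right) = \left(\left(2 + 40\right) + 126\right) \left(-16\right) = \left(42 + 126\right) \left(-16\right) = 168 \left(-16\right) = -2688$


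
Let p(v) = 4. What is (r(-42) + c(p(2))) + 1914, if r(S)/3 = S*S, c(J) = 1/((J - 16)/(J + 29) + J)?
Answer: 288251/40 ≈ 7206.3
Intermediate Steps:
c(J) = 1/(J + (-16 + J)/(29 + J)) (c(J) = 1/((-16 + J)/(29 + J) + J) = 1/(J + (-16 + J)/(29 + J)))
r(S) = 3*S² (r(S) = 3*(S*S) = 3*S²)
(r(-42) + c(p(2))) + 1914 = (3*(-42)² + (29 + 4)/(-16 + 4² + 30*4)) + 1914 = (3*1764 + 33/(-16 + 16 + 120)) + 1914 = (5292 + 33/120) + 1914 = (5292 + (1/120)*33) + 1914 = (5292 + 11/40) + 1914 = 211691/40 + 1914 = 288251/40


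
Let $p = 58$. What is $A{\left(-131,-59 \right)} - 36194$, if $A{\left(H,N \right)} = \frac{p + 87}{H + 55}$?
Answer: $- \frac{2750889}{76} \approx -36196.0$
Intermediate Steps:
$A{\left(H,N \right)} = \frac{145}{55 + H}$ ($A{\left(H,N \right)} = \frac{58 + 87}{H + 55} = \frac{145}{55 + H}$)
$A{\left(-131,-59 \right)} - 36194 = \frac{145}{55 - 131} - 36194 = \frac{145}{-76} - 36194 = 145 \left(- \frac{1}{76}\right) - 36194 = - \frac{145}{76} - 36194 = - \frac{2750889}{76}$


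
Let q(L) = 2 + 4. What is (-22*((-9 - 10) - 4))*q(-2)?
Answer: 3036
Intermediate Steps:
q(L) = 6
(-22*((-9 - 10) - 4))*q(-2) = -22*((-9 - 10) - 4)*6 = -22*(-19 - 4)*6 = -22*(-23)*6 = 506*6 = 3036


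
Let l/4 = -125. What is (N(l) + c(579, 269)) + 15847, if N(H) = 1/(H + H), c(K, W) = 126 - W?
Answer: 15703999/1000 ≈ 15704.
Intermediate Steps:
l = -500 (l = 4*(-125) = -500)
N(H) = 1/(2*H)
(N(l) + c(579, 269)) + 15847 = ((½)/(-500) + (126 - 1*269)) + 15847 = ((½)*(-1/500) + (126 - 269)) + 15847 = (-1/1000 - 143) + 15847 = -143001/1000 + 15847 = 15703999/1000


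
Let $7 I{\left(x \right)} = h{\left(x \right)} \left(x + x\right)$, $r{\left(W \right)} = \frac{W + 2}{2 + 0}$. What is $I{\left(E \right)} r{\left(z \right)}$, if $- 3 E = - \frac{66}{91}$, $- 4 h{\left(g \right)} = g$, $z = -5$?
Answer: $\frac{363}{57967} \approx 0.0062622$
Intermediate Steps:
$h{\left(g \right)} = - \frac{g}{4}$
$r{\left(W \right)} = 1 + \frac{W}{2}$ ($r{\left(W \right)} = \frac{2 + W}{2} = \left(2 + W\right) \frac{1}{2} = 1 + \frac{W}{2}$)
$E = \frac{22}{91}$ ($E = - \frac{\left(-66\right) \frac{1}{91}}{3} = \left(- \frac{1}{3}\right) \left(- \frac{66}{91}\right) = \frac{22}{91} \approx 0.24176$)
$I{\left(x \right)} = - \frac{x^{2}}{14}$ ($I{\left(x \right)} = \frac{- \frac{x}{4} \left(x + x\right)}{7} = \frac{- \frac{x}{4} \cdot 2 x}{7} = \frac{\left(- \frac{1}{2}\right) x^{2}}{7} = - \frac{x^{2}}{14}$)
$I{\left(E \right)} r{\left(z \right)} = - \frac{\left(\frac{22}{91}\right)^{2}}{14} \left(1 + \frac{1}{2} \left(-5\right)\right) = \left(- \frac{1}{14}\right) \frac{484}{8281} \left(1 - \frac{5}{2}\right) = \left(- \frac{242}{57967}\right) \left(- \frac{3}{2}\right) = \frac{363}{57967}$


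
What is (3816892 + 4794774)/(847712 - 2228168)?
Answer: -615119/98604 ≈ -6.2383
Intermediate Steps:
(3816892 + 4794774)/(847712 - 2228168) = 8611666/(-1380456) = 8611666*(-1/1380456) = -615119/98604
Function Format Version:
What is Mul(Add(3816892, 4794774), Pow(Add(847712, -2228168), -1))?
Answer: Rational(-615119, 98604) ≈ -6.2383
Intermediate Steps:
Mul(Add(3816892, 4794774), Pow(Add(847712, -2228168), -1)) = Mul(8611666, Pow(-1380456, -1)) = Mul(8611666, Rational(-1, 1380456)) = Rational(-615119, 98604)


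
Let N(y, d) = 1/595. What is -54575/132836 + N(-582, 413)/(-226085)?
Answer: -7341460513461/17869175100700 ≈ -0.41084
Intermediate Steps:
N(y, d) = 1/595
-54575/132836 + N(-582, 413)/(-226085) = -54575/132836 + (1/595)/(-226085) = -54575*1/132836 + (1/595)*(-1/226085) = -54575/132836 - 1/134520575 = -7341460513461/17869175100700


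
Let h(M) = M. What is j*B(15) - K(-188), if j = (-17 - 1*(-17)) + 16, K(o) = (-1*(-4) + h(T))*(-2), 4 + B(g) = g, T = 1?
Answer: 186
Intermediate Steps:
B(g) = -4 + g
K(o) = -10 (K(o) = (-1*(-4) + 1)*(-2) = (4 + 1)*(-2) = 5*(-2) = -10)
j = 16 (j = (-17 + 17) + 16 = 0 + 16 = 16)
j*B(15) - K(-188) = 16*(-4 + 15) - 1*(-10) = 16*11 + 10 = 176 + 10 = 186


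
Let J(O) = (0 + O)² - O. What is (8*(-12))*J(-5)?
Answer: -2880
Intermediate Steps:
J(O) = O² - O
(8*(-12))*J(-5) = (8*(-12))*(-5*(-1 - 5)) = -(-480)*(-6) = -96*30 = -2880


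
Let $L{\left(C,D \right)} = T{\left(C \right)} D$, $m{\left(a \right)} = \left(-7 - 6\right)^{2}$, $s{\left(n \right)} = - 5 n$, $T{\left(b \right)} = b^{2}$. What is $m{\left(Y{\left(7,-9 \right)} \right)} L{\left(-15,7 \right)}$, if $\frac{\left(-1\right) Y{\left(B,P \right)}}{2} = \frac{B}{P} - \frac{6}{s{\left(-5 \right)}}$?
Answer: $266175$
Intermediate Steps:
$Y{\left(B,P \right)} = \frac{12}{25} - \frac{2 B}{P}$ ($Y{\left(B,P \right)} = - 2 \left(\frac{B}{P} - \frac{6}{\left(-5\right) \left(-5\right)}\right) = - 2 \left(\frac{B}{P} - \frac{6}{25}\right) = - 2 \left(- \frac{6}{25} + \frac{B}{P}\right) = \frac{12}{25} - \frac{2 B}{P}$)
$m{\left(a \right)} = 169$ ($m{\left(a \right)} = \left(-13\right)^{2} = 169$)
$L{\left(C,D \right)} = D C^{2}$ ($L{\left(C,D \right)} = C^{2} D = D C^{2}$)
$m{\left(Y{\left(7,-9 \right)} \right)} L{\left(-15,7 \right)} = 169 \cdot 7 \left(-15\right)^{2} = 169 \cdot 7 \cdot 225 = 169 \cdot 1575 = 266175$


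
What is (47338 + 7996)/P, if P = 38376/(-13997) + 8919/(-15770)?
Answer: -12214022668460/730028763 ≈ -16731.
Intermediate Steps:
P = -730028763/220732690 (P = 38376*(-1/13997) + 8919*(-1/15770) = -38376/13997 - 8919/15770 = -730028763/220732690 ≈ -3.3073)
(47338 + 7996)/P = (47338 + 7996)/(-730028763/220732690) = 55334*(-220732690/730028763) = -12214022668460/730028763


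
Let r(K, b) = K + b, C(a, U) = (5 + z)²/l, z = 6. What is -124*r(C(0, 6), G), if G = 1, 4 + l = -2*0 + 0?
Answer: 3627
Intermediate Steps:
l = -4 (l = -4 + (-2*0 + 0) = -4 + (0 + 0) = -4 + 0 = -4)
C(a, U) = -121/4 (C(a, U) = (5 + 6)²/(-4) = 11²*(-¼) = 121*(-¼) = -121/4)
-124*r(C(0, 6), G) = -124*(-121/4 + 1) = -124*(-117/4) = 3627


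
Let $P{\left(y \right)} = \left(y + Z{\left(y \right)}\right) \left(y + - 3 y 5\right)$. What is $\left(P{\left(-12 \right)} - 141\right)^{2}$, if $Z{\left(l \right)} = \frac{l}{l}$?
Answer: $3956121$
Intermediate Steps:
$Z{\left(l \right)} = 1$
$P{\left(y \right)} = - 14 y \left(1 + y\right)$ ($P{\left(y \right)} = \left(y + 1\right) \left(y + - 3 y 5\right) = \left(1 + y\right) \left(y - 15 y\right) = \left(1 + y\right) \left(- 14 y\right) = - 14 y \left(1 + y\right)$)
$\left(P{\left(-12 \right)} - 141\right)^{2} = \left(\left(-14\right) \left(-12\right) \left(1 - 12\right) - 141\right)^{2} = \left(\left(-14\right) \left(-12\right) \left(-11\right) - 141\right)^{2} = \left(-1848 - 141\right)^{2} = \left(-1989\right)^{2} = 3956121$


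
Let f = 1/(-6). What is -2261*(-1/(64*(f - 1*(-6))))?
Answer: 969/160 ≈ 6.0563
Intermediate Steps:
f = -⅙ ≈ -0.16667
-2261*(-1/(64*(f - 1*(-6)))) = -2261*(-1/(64*(-⅙ - 1*(-6)))) = -2261*(-1/(64*(-⅙ + 6))) = -2261/(((35/6)*(-8))*8) = -2261/((-140/3*8)) = -2261/(-1120/3) = -2261*(-3/1120) = 969/160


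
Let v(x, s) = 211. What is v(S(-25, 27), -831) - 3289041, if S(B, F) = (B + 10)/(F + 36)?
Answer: -3288830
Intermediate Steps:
S(B, F) = (10 + B)/(36 + F)
v(S(-25, 27), -831) - 3289041 = 211 - 3289041 = -3288830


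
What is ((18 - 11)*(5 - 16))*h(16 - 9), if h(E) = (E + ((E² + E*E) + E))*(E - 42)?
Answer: 301840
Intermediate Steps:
h(E) = (-42 + E)*(2*E + 2*E²) (h(E) = (E + ((E² + E²) + E))*(-42 + E) = (E + (2*E² + E))*(-42 + E) = (E + (E + 2*E²))*(-42 + E) = (2*E + 2*E²)*(-42 + E) = (-42 + E)*(2*E + 2*E²))
((18 - 11)*(5 - 16))*h(16 - 9) = ((18 - 11)*(5 - 16))*(2*(16 - 9)*(-42 + (16 - 9)² - 41*(16 - 9))) = (7*(-11))*(2*7*(-42 + 7² - 41*7)) = -154*7*(-42 + 49 - 287) = -154*7*(-280) = -77*(-3920) = 301840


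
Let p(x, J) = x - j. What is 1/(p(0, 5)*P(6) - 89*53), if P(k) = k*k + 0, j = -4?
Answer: -1/4573 ≈ -0.00021867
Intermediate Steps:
p(x, J) = 4 + x (p(x, J) = x - 1*(-4) = x + 4 = 4 + x)
P(k) = k² (P(k) = k² + 0 = k²)
1/(p(0, 5)*P(6) - 89*53) = 1/((4 + 0)*6² - 89*53) = 1/(4*36 - 4717) = 1/(144 - 4717) = 1/(-4573) = -1/4573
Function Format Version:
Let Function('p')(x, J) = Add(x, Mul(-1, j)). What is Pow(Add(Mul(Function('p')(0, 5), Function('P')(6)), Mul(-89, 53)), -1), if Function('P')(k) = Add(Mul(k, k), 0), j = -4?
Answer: Rational(-1, 4573) ≈ -0.00021867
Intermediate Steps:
Function('p')(x, J) = Add(4, x) (Function('p')(x, J) = Add(x, Mul(-1, -4)) = Add(x, 4) = Add(4, x))
Function('P')(k) = Pow(k, 2) (Function('P')(k) = Add(Pow(k, 2), 0) = Pow(k, 2))
Pow(Add(Mul(Function('p')(0, 5), Function('P')(6)), Mul(-89, 53)), -1) = Pow(Add(Mul(Add(4, 0), Pow(6, 2)), Mul(-89, 53)), -1) = Pow(Add(Mul(4, 36), -4717), -1) = Pow(Add(144, -4717), -1) = Pow(-4573, -1) = Rational(-1, 4573)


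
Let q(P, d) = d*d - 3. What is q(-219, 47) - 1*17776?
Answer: -15570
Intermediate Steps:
q(P, d) = -3 + d² (q(P, d) = d² - 3 = -3 + d²)
q(-219, 47) - 1*17776 = (-3 + 47²) - 1*17776 = (-3 + 2209) - 17776 = 2206 - 17776 = -15570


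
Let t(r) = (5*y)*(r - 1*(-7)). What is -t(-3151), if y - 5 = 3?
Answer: 125760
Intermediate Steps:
y = 8 (y = 5 + 3 = 8)
t(r) = 280 + 40*r (t(r) = (5*8)*(r - 1*(-7)) = 40*(r + 7) = 40*(7 + r) = 280 + 40*r)
-t(-3151) = -(280 + 40*(-3151)) = -(280 - 126040) = -1*(-125760) = 125760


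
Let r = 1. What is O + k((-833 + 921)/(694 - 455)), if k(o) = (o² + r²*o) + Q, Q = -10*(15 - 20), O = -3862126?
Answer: -220605614420/57121 ≈ -3.8621e+6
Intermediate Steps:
Q = 50 (Q = -10*(-5) = 50)
k(o) = 50 + o + o² (k(o) = (o² + 1²*o) + 50 = (o² + 1*o) + 50 = (o² + o) + 50 = (o + o²) + 50 = 50 + o + o²)
O + k((-833 + 921)/(694 - 455)) = -3862126 + (50 + (-833 + 921)/(694 - 455) + ((-833 + 921)/(694 - 455))²) = -3862126 + (50 + 88/239 + (88/239)²) = -3862126 + (50 + 88/239 + 7744/57121) = -3862126 + 2884826/57121 = -220605614420/57121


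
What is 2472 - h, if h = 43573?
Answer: -41101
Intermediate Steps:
2472 - h = 2472 - 1*43573 = 2472 - 43573 = -41101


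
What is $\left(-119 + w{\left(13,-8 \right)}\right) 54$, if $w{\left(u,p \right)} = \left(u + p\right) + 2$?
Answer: $-6048$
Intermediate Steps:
$w{\left(u,p \right)} = 2 + p + u$ ($w{\left(u,p \right)} = \left(p + u\right) + 2 = 2 + p + u$)
$\left(-119 + w{\left(13,-8 \right)}\right) 54 = \left(-119 + \left(2 - 8 + 13\right)\right) 54 = \left(-119 + 7\right) 54 = \left(-112\right) 54 = -6048$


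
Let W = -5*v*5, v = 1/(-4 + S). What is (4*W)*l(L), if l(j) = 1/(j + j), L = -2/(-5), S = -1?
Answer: 25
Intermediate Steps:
v = -1/5 (v = 1/(-4 - 1) = 1/(-5) = -1/5 ≈ -0.20000)
L = 2/5 (L = -2*(-1/5) = 2/5 ≈ 0.40000)
l(j) = 1/(2*j)
W = 5 (W = -5*(-1/5)*5 = 1*5 = 5)
(4*W)*l(L) = (4*5)*(1/(2*(2/5))) = 20*((1/2)*(5/2)) = 20*(5/4) = 25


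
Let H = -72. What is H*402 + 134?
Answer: -28810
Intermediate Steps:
H*402 + 134 = -72*402 + 134 = -28944 + 134 = -28810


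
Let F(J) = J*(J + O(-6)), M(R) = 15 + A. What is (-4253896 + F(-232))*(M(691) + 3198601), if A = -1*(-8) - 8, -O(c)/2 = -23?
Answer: -13468553130304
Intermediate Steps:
O(c) = 46 (O(c) = -2*(-23) = 46)
A = 0 (A = 8 - 8 = 0)
M(R) = 15 (M(R) = 15 + 0 = 15)
F(J) = J*(46 + J) (F(J) = J*(J + 46) = J*(46 + J))
(-4253896 + F(-232))*(M(691) + 3198601) = (-4253896 - 232*(46 - 232))*(15 + 3198601) = (-4253896 - 232*(-186))*3198616 = (-4253896 + 43152)*3198616 = -4210744*3198616 = -13468553130304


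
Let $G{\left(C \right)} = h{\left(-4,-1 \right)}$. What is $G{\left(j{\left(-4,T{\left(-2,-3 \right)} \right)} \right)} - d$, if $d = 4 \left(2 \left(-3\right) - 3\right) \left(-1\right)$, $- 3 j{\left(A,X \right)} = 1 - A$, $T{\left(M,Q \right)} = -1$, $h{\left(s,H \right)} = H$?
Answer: $-37$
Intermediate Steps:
$j{\left(A,X \right)} = - \frac{1}{3} + \frac{A}{3}$ ($j{\left(A,X \right)} = - \frac{1 - A}{3} = - \frac{1}{3} + \frac{A}{3}$)
$G{\left(C \right)} = -1$
$d = 36$ ($d = 4 \left(-6 - 3\right) \left(-1\right) = 4 \left(-9\right) \left(-1\right) = \left(-36\right) \left(-1\right) = 36$)
$G{\left(j{\left(-4,T{\left(-2,-3 \right)} \right)} \right)} - d = -1 - 36 = -37$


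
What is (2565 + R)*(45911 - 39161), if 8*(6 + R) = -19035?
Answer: 4849875/4 ≈ 1.2125e+6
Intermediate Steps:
R = -19083/8 (R = -6 + (⅛)*(-19035) = -6 - 19035/8 = -19083/8 ≈ -2385.4)
(2565 + R)*(45911 - 39161) = (2565 - 19083/8)*(45911 - 39161) = (1437/8)*6750 = 4849875/4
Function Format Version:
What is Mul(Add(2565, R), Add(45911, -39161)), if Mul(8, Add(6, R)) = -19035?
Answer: Rational(4849875, 4) ≈ 1.2125e+6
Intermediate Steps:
R = Rational(-19083, 8) (R = Add(-6, Mul(Rational(1, 8), -19035)) = Add(-6, Rational(-19035, 8)) = Rational(-19083, 8) ≈ -2385.4)
Mul(Add(2565, R), Add(45911, -39161)) = Mul(Add(2565, Rational(-19083, 8)), Add(45911, -39161)) = Mul(Rational(1437, 8), 6750) = Rational(4849875, 4)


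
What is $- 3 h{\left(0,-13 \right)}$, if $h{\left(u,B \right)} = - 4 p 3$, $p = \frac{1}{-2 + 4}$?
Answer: $18$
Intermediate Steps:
$p = \frac{1}{2} \approx 0.5$
$h{\left(u,B \right)} = -6$ ($h{\left(u,B \right)} = \left(-4\right) \frac{1}{2} \cdot 3 = \left(-2\right) 3 = -6$)
$- 3 h{\left(0,-13 \right)} = \left(-3\right) \left(-6\right) = 18$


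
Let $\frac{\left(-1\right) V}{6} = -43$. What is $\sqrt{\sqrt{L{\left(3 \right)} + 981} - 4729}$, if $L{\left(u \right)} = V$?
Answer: $\sqrt{-4729 + \sqrt{1239}} \approx 68.511 i$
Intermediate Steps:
$V = 258$ ($V = \left(-6\right) \left(-43\right) = 258$)
$L{\left(u \right)} = 258$
$\sqrt{\sqrt{L{\left(3 \right)} + 981} - 4729} = \sqrt{\sqrt{258 + 981} - 4729} = \sqrt{\sqrt{1239} - 4729} = \sqrt{-4729 + \sqrt{1239}}$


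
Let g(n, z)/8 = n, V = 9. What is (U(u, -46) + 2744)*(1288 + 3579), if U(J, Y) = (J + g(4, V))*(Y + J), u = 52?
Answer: 15808016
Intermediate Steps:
g(n, z) = 8*n
U(J, Y) = (32 + J)*(J + Y) (U(J, Y) = (J + 8*4)*(Y + J) = (J + 32)*(J + Y) = (32 + J)*(J + Y))
(U(u, -46) + 2744)*(1288 + 3579) = ((52² + 32*52 + 32*(-46) + 52*(-46)) + 2744)*(1288 + 3579) = ((2704 + 1664 - 1472 - 2392) + 2744)*4867 = (504 + 2744)*4867 = 3248*4867 = 15808016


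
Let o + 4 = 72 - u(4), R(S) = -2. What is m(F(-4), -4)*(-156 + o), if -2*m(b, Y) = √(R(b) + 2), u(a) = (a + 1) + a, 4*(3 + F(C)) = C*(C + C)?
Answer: 0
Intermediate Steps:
F(C) = -3 + C²/2 (F(C) = -3 + (C*(C + C))/4 = -3 + (C*(2*C))/4 = -3 + (2*C²)/4 = -3 + C²/2)
u(a) = 1 + 2*a (u(a) = (1 + a) + a = 1 + 2*a)
m(b, Y) = 0 (m(b, Y) = -√(-2 + 2)/2 = -√0/2 = -½*0 = 0)
o = 59 (o = -4 + (72 - (1 + 2*4)) = -4 + (72 - (1 + 8)) = -4 + (72 - 1*9) = -4 + (72 - 9) = -4 + 63 = 59)
m(F(-4), -4)*(-156 + o) = 0*(-156 + 59) = 0*(-97) = 0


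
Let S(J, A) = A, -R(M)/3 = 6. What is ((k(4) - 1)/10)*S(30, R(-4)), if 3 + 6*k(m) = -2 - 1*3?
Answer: 21/5 ≈ 4.2000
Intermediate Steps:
R(M) = -18 (R(M) = -3*6 = -18)
k(m) = -4/3 (k(m) = -½ + (-2 - 1*3)/6 = -½ + (-2 - 3)/6 = -½ + (⅙)*(-5) = -½ - ⅚ = -4/3)
((k(4) - 1)/10)*S(30, R(-4)) = ((-4/3 - 1)/10)*(-18) = ((⅒)*(-7/3))*(-18) = -7/30*(-18) = 21/5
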